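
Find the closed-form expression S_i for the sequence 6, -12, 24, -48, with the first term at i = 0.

Check ratios: -12 / 6 = -2.0
Common ratio r = -2.
First term a = 6.
Formula: S_i = 6 * (-2)^i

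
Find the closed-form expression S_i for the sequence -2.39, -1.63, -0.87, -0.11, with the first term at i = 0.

Check differences: -1.63 - -2.39 = 0.76
-0.87 - -1.63 = 0.76
Common difference d = 0.76.
First term a = -2.39.
Formula: S_i = -2.39 + 0.76*i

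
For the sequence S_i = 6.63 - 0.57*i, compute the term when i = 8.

S_8 = 6.63 + -0.57*8 = 6.63 + -4.56 = 2.07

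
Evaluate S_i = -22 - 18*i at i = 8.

S_8 = -22 + -18*8 = -22 + -144 = -166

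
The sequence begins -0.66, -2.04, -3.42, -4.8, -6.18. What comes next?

Differences: -2.04 - -0.66 = -1.38
This is an arithmetic sequence with common difference d = -1.38.
Next term = -6.18 + -1.38 = -7.56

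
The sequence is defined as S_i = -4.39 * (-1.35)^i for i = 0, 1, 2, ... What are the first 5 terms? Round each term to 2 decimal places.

This is a geometric sequence.
i=0: S_0 = -4.39 * (-1.35)^0 = -4.39
i=1: S_1 = -4.39 * (-1.35)^1 ≈ 5.93
i=2: S_2 = -4.39 * (-1.35)^2 ≈ -8.0
i=3: S_3 = -4.39 * (-1.35)^3 ≈ 10.8
i=4: S_4 = -4.39 * (-1.35)^4 ≈ -14.58
The first 5 terms are: [-4.39, 5.93, -8.0, 10.8, -14.58]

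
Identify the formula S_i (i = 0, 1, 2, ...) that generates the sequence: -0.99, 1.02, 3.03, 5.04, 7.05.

Check differences: 1.02 - -0.99 = 2.01
3.03 - 1.02 = 2.01
Common difference d = 2.01.
First term a = -0.99.
Formula: S_i = -0.99 + 2.01*i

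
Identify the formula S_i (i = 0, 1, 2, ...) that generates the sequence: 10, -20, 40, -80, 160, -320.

Check ratios: -20 / 10 = -2.0
Common ratio r = -2.
First term a = 10.
Formula: S_i = 10 * (-2)^i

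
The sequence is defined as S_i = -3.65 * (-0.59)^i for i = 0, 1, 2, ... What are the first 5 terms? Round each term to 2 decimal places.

This is a geometric sequence.
i=0: S_0 = -3.65 * (-0.59)^0 = -3.65
i=1: S_1 = -3.65 * (-0.59)^1 ≈ 2.15
i=2: S_2 = -3.65 * (-0.59)^2 ≈ -1.27
i=3: S_3 = -3.65 * (-0.59)^3 ≈ 0.75
i=4: S_4 = -3.65 * (-0.59)^4 ≈ -0.44
The first 5 terms are: [-3.65, 2.15, -1.27, 0.75, -0.44]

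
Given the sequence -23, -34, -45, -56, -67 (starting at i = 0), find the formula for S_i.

Check differences: -34 - -23 = -11
-45 - -34 = -11
Common difference d = -11.
First term a = -23.
Formula: S_i = -23 - 11*i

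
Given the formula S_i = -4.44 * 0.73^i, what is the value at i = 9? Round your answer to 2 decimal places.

S_9 = -4.44 * 0.73^9 ≈ -4.44 * 0.0589 ≈ -0.26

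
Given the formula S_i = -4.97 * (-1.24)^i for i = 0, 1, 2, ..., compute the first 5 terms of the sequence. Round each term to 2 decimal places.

This is a geometric sequence.
i=0: S_0 = -4.97 * (-1.24)^0 = -4.97
i=1: S_1 = -4.97 * (-1.24)^1 ≈ 6.16
i=2: S_2 = -4.97 * (-1.24)^2 ≈ -7.64
i=3: S_3 = -4.97 * (-1.24)^3 ≈ 9.48
i=4: S_4 = -4.97 * (-1.24)^4 ≈ -11.75
The first 5 terms are: [-4.97, 6.16, -7.64, 9.48, -11.75]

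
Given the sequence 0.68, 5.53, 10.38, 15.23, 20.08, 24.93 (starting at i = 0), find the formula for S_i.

Check differences: 5.53 - 0.68 = 4.85
10.38 - 5.53 = 4.85
Common difference d = 4.85.
First term a = 0.68.
Formula: S_i = 0.68 + 4.85*i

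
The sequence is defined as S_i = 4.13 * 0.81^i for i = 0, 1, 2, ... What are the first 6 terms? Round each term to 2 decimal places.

This is a geometric sequence.
i=0: S_0 = 4.13 * 0.81^0 = 4.13
i=1: S_1 = 4.13 * 0.81^1 ≈ 3.35
i=2: S_2 = 4.13 * 0.81^2 ≈ 2.71
i=3: S_3 = 4.13 * 0.81^3 ≈ 2.19
i=4: S_4 = 4.13 * 0.81^4 ≈ 1.78
i=5: S_5 = 4.13 * 0.81^5 ≈ 1.44
The first 6 terms are: [4.13, 3.35, 2.71, 2.19, 1.78, 1.44]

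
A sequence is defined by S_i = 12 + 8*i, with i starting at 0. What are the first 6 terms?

This is an arithmetic sequence.
i=0: S_0 = 12 + 8*0 = 12
i=1: S_1 = 12 + 8*1 = 20
i=2: S_2 = 12 + 8*2 = 28
i=3: S_3 = 12 + 8*3 = 36
i=4: S_4 = 12 + 8*4 = 44
i=5: S_5 = 12 + 8*5 = 52
The first 6 terms are: [12, 20, 28, 36, 44, 52]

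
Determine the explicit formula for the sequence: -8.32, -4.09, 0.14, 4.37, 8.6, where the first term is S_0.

Check differences: -4.09 - -8.32 = 4.23
0.14 - -4.09 = 4.23
Common difference d = 4.23.
First term a = -8.32.
Formula: S_i = -8.32 + 4.23*i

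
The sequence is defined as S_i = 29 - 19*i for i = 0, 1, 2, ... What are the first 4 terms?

This is an arithmetic sequence.
i=0: S_0 = 29 + -19*0 = 29
i=1: S_1 = 29 + -19*1 = 10
i=2: S_2 = 29 + -19*2 = -9
i=3: S_3 = 29 + -19*3 = -28
The first 4 terms are: [29, 10, -9, -28]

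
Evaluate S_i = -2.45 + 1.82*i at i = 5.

S_5 = -2.45 + 1.82*5 = -2.45 + 9.1 = 6.65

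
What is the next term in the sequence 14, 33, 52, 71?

Differences: 33 - 14 = 19
This is an arithmetic sequence with common difference d = 19.
Next term = 71 + 19 = 90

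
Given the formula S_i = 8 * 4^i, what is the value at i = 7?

S_7 = 8 * 4^7 = 8 * 16384 = 131072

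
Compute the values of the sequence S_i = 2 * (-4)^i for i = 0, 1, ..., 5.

This is a geometric sequence.
i=0: S_0 = 2 * (-4)^0 = 2
i=1: S_1 = 2 * (-4)^1 = -8
i=2: S_2 = 2 * (-4)^2 = 32
i=3: S_3 = 2 * (-4)^3 = -128
i=4: S_4 = 2 * (-4)^4 = 512
i=5: S_5 = 2 * (-4)^5 = -2048
The first 6 terms are: [2, -8, 32, -128, 512, -2048]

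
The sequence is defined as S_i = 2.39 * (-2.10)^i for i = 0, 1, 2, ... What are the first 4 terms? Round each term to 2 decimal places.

This is a geometric sequence.
i=0: S_0 = 2.39 * (-2.1)^0 = 2.39
i=1: S_1 = 2.39 * (-2.1)^1 ≈ -5.02
i=2: S_2 = 2.39 * (-2.1)^2 ≈ 10.54
i=3: S_3 = 2.39 * (-2.1)^3 ≈ -22.13
The first 4 terms are: [2.39, -5.02, 10.54, -22.13]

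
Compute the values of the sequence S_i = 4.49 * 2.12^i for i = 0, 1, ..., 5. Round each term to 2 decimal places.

This is a geometric sequence.
i=0: S_0 = 4.49 * 2.12^0 = 4.49
i=1: S_1 = 4.49 * 2.12^1 ≈ 9.52
i=2: S_2 = 4.49 * 2.12^2 ≈ 20.18
i=3: S_3 = 4.49 * 2.12^3 ≈ 42.78
i=4: S_4 = 4.49 * 2.12^4 ≈ 90.7
i=5: S_5 = 4.49 * 2.12^5 ≈ 192.28
The first 6 terms are: [4.49, 9.52, 20.18, 42.78, 90.7, 192.28]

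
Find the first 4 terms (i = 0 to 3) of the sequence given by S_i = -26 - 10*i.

This is an arithmetic sequence.
i=0: S_0 = -26 + -10*0 = -26
i=1: S_1 = -26 + -10*1 = -36
i=2: S_2 = -26 + -10*2 = -46
i=3: S_3 = -26 + -10*3 = -56
The first 4 terms are: [-26, -36, -46, -56]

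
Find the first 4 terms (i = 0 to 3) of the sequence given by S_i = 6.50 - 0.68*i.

This is an arithmetic sequence.
i=0: S_0 = 6.5 + -0.68*0 = 6.5
i=1: S_1 = 6.5 + -0.68*1 = 5.82
i=2: S_2 = 6.5 + -0.68*2 = 5.14
i=3: S_3 = 6.5 + -0.68*3 = 4.46
The first 4 terms are: [6.5, 5.82, 5.14, 4.46]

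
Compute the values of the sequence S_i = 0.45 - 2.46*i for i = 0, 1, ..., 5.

This is an arithmetic sequence.
i=0: S_0 = 0.45 + -2.46*0 = 0.45
i=1: S_1 = 0.45 + -2.46*1 = -2.01
i=2: S_2 = 0.45 + -2.46*2 = -4.47
i=3: S_3 = 0.45 + -2.46*3 = -6.93
i=4: S_4 = 0.45 + -2.46*4 = -9.39
i=5: S_5 = 0.45 + -2.46*5 = -11.85
The first 6 terms are: [0.45, -2.01, -4.47, -6.93, -9.39, -11.85]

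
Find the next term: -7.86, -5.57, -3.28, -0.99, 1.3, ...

Differences: -5.57 - -7.86 = 2.29
This is an arithmetic sequence with common difference d = 2.29.
Next term = 1.3 + 2.29 = 3.59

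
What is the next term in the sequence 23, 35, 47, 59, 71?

Differences: 35 - 23 = 12
This is an arithmetic sequence with common difference d = 12.
Next term = 71 + 12 = 83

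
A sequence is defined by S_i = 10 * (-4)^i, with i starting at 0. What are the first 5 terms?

This is a geometric sequence.
i=0: S_0 = 10 * (-4)^0 = 10
i=1: S_1 = 10 * (-4)^1 = -40
i=2: S_2 = 10 * (-4)^2 = 160
i=3: S_3 = 10 * (-4)^3 = -640
i=4: S_4 = 10 * (-4)^4 = 2560
The first 5 terms are: [10, -40, 160, -640, 2560]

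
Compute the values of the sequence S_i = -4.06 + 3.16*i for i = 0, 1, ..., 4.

This is an arithmetic sequence.
i=0: S_0 = -4.06 + 3.16*0 = -4.06
i=1: S_1 = -4.06 + 3.16*1 = -0.9
i=2: S_2 = -4.06 + 3.16*2 = 2.26
i=3: S_3 = -4.06 + 3.16*3 = 5.42
i=4: S_4 = -4.06 + 3.16*4 = 8.58
The first 5 terms are: [-4.06, -0.9, 2.26, 5.42, 8.58]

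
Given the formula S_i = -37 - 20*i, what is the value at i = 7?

S_7 = -37 + -20*7 = -37 + -140 = -177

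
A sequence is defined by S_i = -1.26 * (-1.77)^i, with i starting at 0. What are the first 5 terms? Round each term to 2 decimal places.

This is a geometric sequence.
i=0: S_0 = -1.26 * (-1.77)^0 = -1.26
i=1: S_1 = -1.26 * (-1.77)^1 ≈ 2.23
i=2: S_2 = -1.26 * (-1.77)^2 ≈ -3.95
i=3: S_3 = -1.26 * (-1.77)^3 ≈ 6.99
i=4: S_4 = -1.26 * (-1.77)^4 ≈ -12.37
The first 5 terms are: [-1.26, 2.23, -3.95, 6.99, -12.37]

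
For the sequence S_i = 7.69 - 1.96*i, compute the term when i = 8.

S_8 = 7.69 + -1.96*8 = 7.69 + -15.68 = -7.99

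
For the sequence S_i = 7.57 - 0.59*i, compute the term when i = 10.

S_10 = 7.57 + -0.59*10 = 7.57 + -5.9 = 1.67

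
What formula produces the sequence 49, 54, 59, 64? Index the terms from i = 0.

Check differences: 54 - 49 = 5
59 - 54 = 5
Common difference d = 5.
First term a = 49.
Formula: S_i = 49 + 5*i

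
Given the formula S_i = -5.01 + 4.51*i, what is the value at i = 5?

S_5 = -5.01 + 4.51*5 = -5.01 + 22.55 = 17.54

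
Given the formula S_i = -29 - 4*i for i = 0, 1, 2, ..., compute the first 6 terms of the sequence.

This is an arithmetic sequence.
i=0: S_0 = -29 + -4*0 = -29
i=1: S_1 = -29 + -4*1 = -33
i=2: S_2 = -29 + -4*2 = -37
i=3: S_3 = -29 + -4*3 = -41
i=4: S_4 = -29 + -4*4 = -45
i=5: S_5 = -29 + -4*5 = -49
The first 6 terms are: [-29, -33, -37, -41, -45, -49]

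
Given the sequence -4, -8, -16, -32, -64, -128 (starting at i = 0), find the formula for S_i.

Check ratios: -8 / -4 = 2.0
Common ratio r = 2.
First term a = -4.
Formula: S_i = -4 * 2^i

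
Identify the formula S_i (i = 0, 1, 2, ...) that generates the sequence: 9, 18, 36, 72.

Check ratios: 18 / 9 = 2.0
Common ratio r = 2.
First term a = 9.
Formula: S_i = 9 * 2^i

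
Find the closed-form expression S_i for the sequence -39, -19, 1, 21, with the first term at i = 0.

Check differences: -19 - -39 = 20
1 - -19 = 20
Common difference d = 20.
First term a = -39.
Formula: S_i = -39 + 20*i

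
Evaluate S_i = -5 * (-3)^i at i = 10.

S_10 = -5 * (-3)^10 = -5 * 59049 = -295245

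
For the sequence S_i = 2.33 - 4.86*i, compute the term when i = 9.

S_9 = 2.33 + -4.86*9 = 2.33 + -43.74 = -41.41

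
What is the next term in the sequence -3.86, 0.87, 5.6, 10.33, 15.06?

Differences: 0.87 - -3.86 = 4.73
This is an arithmetic sequence with common difference d = 4.73.
Next term = 15.06 + 4.73 = 19.79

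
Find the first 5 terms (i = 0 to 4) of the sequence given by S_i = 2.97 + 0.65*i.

This is an arithmetic sequence.
i=0: S_0 = 2.97 + 0.65*0 = 2.97
i=1: S_1 = 2.97 + 0.65*1 = 3.62
i=2: S_2 = 2.97 + 0.65*2 = 4.27
i=3: S_3 = 2.97 + 0.65*3 = 4.92
i=4: S_4 = 2.97 + 0.65*4 = 5.57
The first 5 terms are: [2.97, 3.62, 4.27, 4.92, 5.57]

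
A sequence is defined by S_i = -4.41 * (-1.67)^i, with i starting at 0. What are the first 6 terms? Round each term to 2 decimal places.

This is a geometric sequence.
i=0: S_0 = -4.41 * (-1.67)^0 = -4.41
i=1: S_1 = -4.41 * (-1.67)^1 ≈ 7.36
i=2: S_2 = -4.41 * (-1.67)^2 ≈ -12.3
i=3: S_3 = -4.41 * (-1.67)^3 ≈ 20.54
i=4: S_4 = -4.41 * (-1.67)^4 ≈ -34.3
i=5: S_5 = -4.41 * (-1.67)^5 ≈ 57.28
The first 6 terms are: [-4.41, 7.36, -12.3, 20.54, -34.3, 57.28]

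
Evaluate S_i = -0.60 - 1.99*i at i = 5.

S_5 = -0.6 + -1.99*5 = -0.6 + -9.95 = -10.55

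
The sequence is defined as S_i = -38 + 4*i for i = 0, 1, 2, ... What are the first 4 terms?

This is an arithmetic sequence.
i=0: S_0 = -38 + 4*0 = -38
i=1: S_1 = -38 + 4*1 = -34
i=2: S_2 = -38 + 4*2 = -30
i=3: S_3 = -38 + 4*3 = -26
The first 4 terms are: [-38, -34, -30, -26]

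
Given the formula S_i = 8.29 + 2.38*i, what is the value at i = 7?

S_7 = 8.29 + 2.38*7 = 8.29 + 16.66 = 24.95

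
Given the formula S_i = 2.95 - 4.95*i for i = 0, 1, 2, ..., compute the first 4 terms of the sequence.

This is an arithmetic sequence.
i=0: S_0 = 2.95 + -4.95*0 = 2.95
i=1: S_1 = 2.95 + -4.95*1 = -2.0
i=2: S_2 = 2.95 + -4.95*2 = -6.95
i=3: S_3 = 2.95 + -4.95*3 = -11.9
The first 4 terms are: [2.95, -2.0, -6.95, -11.9]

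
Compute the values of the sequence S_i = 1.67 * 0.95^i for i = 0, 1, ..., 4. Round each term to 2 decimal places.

This is a geometric sequence.
i=0: S_0 = 1.67 * 0.95^0 = 1.67
i=1: S_1 = 1.67 * 0.95^1 ≈ 1.59
i=2: S_2 = 1.67 * 0.95^2 ≈ 1.51
i=3: S_3 = 1.67 * 0.95^3 ≈ 1.43
i=4: S_4 = 1.67 * 0.95^4 ≈ 1.36
The first 5 terms are: [1.67, 1.59, 1.51, 1.43, 1.36]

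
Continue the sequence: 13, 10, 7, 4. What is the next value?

Differences: 10 - 13 = -3
This is an arithmetic sequence with common difference d = -3.
Next term = 4 + -3 = 1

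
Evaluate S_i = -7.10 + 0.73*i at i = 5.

S_5 = -7.1 + 0.73*5 = -7.1 + 3.65 = -3.45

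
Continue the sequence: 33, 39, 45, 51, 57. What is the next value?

Differences: 39 - 33 = 6
This is an arithmetic sequence with common difference d = 6.
Next term = 57 + 6 = 63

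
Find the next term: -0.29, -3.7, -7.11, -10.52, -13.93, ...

Differences: -3.7 - -0.29 = -3.41
This is an arithmetic sequence with common difference d = -3.41.
Next term = -13.93 + -3.41 = -17.34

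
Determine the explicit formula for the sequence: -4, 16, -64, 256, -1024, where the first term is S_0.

Check ratios: 16 / -4 = -4.0
Common ratio r = -4.
First term a = -4.
Formula: S_i = -4 * (-4)^i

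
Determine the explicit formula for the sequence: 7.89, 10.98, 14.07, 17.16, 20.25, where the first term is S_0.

Check differences: 10.98 - 7.89 = 3.09
14.07 - 10.98 = 3.09
Common difference d = 3.09.
First term a = 7.89.
Formula: S_i = 7.89 + 3.09*i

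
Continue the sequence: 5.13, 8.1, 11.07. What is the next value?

Differences: 8.1 - 5.13 = 2.97
This is an arithmetic sequence with common difference d = 2.97.
Next term = 11.07 + 2.97 = 14.04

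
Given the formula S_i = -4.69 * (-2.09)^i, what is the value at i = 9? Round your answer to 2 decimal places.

S_9 = -4.69 * (-2.09)^9 ≈ -4.69 * -760.8807 ≈ 3568.53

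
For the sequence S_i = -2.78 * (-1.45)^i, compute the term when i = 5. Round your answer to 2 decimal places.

S_5 = -2.78 * (-1.45)^5 ≈ -2.78 * -6.4097 ≈ 17.82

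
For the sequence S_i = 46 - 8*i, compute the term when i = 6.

S_6 = 46 + -8*6 = 46 + -48 = -2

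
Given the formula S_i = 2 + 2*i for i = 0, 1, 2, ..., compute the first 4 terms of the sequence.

This is an arithmetic sequence.
i=0: S_0 = 2 + 2*0 = 2
i=1: S_1 = 2 + 2*1 = 4
i=2: S_2 = 2 + 2*2 = 6
i=3: S_3 = 2 + 2*3 = 8
The first 4 terms are: [2, 4, 6, 8]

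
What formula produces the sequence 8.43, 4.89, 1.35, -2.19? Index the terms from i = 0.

Check differences: 4.89 - 8.43 = -3.54
1.35 - 4.89 = -3.54
Common difference d = -3.54.
First term a = 8.43.
Formula: S_i = 8.43 - 3.54*i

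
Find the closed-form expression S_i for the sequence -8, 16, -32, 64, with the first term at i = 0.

Check ratios: 16 / -8 = -2.0
Common ratio r = -2.
First term a = -8.
Formula: S_i = -8 * (-2)^i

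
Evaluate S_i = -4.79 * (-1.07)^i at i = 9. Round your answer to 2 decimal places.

S_9 = -4.79 * (-1.07)^9 ≈ -4.79 * -1.8385 ≈ 8.81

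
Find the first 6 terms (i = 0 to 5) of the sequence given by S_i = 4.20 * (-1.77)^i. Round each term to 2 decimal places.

This is a geometric sequence.
i=0: S_0 = 4.2 * (-1.77)^0 = 4.2
i=1: S_1 = 4.2 * (-1.77)^1 ≈ -7.43
i=2: S_2 = 4.2 * (-1.77)^2 ≈ 13.16
i=3: S_3 = 4.2 * (-1.77)^3 ≈ -23.29
i=4: S_4 = 4.2 * (-1.77)^4 ≈ 41.22
i=5: S_5 = 4.2 * (-1.77)^5 ≈ -72.97
The first 6 terms are: [4.2, -7.43, 13.16, -23.29, 41.22, -72.97]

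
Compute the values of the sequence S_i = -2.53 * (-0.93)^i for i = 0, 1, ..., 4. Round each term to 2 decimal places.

This is a geometric sequence.
i=0: S_0 = -2.53 * (-0.93)^0 = -2.53
i=1: S_1 = -2.53 * (-0.93)^1 ≈ 2.35
i=2: S_2 = -2.53 * (-0.93)^2 ≈ -2.19
i=3: S_3 = -2.53 * (-0.93)^3 ≈ 2.04
i=4: S_4 = -2.53 * (-0.93)^4 ≈ -1.89
The first 5 terms are: [-2.53, 2.35, -2.19, 2.04, -1.89]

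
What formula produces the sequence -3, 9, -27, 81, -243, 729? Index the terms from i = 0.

Check ratios: 9 / -3 = -3.0
Common ratio r = -3.
First term a = -3.
Formula: S_i = -3 * (-3)^i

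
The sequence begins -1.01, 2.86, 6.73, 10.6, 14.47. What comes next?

Differences: 2.86 - -1.01 = 3.87
This is an arithmetic sequence with common difference d = 3.87.
Next term = 14.47 + 3.87 = 18.34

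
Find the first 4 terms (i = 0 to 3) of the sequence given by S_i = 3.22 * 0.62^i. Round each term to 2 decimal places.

This is a geometric sequence.
i=0: S_0 = 3.22 * 0.62^0 = 3.22
i=1: S_1 = 3.22 * 0.62^1 ≈ 2.0
i=2: S_2 = 3.22 * 0.62^2 ≈ 1.24
i=3: S_3 = 3.22 * 0.62^3 ≈ 0.77
The first 4 terms are: [3.22, 2.0, 1.24, 0.77]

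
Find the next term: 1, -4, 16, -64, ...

Ratios: -4 / 1 = -4.0
This is a geometric sequence with common ratio r = -4.
Next term = -64 * -4 = 256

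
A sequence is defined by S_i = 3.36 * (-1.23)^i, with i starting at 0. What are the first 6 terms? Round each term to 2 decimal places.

This is a geometric sequence.
i=0: S_0 = 3.36 * (-1.23)^0 = 3.36
i=1: S_1 = 3.36 * (-1.23)^1 ≈ -4.13
i=2: S_2 = 3.36 * (-1.23)^2 ≈ 5.08
i=3: S_3 = 3.36 * (-1.23)^3 ≈ -6.25
i=4: S_4 = 3.36 * (-1.23)^4 ≈ 7.69
i=5: S_5 = 3.36 * (-1.23)^5 ≈ -9.46
The first 6 terms are: [3.36, -4.13, 5.08, -6.25, 7.69, -9.46]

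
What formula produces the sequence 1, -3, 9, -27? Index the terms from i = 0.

Check ratios: -3 / 1 = -3.0
Common ratio r = -3.
First term a = 1.
Formula: S_i = 1 * (-3)^i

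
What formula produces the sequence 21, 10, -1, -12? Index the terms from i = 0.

Check differences: 10 - 21 = -11
-1 - 10 = -11
Common difference d = -11.
First term a = 21.
Formula: S_i = 21 - 11*i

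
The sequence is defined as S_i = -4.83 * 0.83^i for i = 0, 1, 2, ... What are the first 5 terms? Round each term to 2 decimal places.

This is a geometric sequence.
i=0: S_0 = -4.83 * 0.83^0 = -4.83
i=1: S_1 = -4.83 * 0.83^1 ≈ -4.01
i=2: S_2 = -4.83 * 0.83^2 ≈ -3.33
i=3: S_3 = -4.83 * 0.83^3 ≈ -2.76
i=4: S_4 = -4.83 * 0.83^4 ≈ -2.29
The first 5 terms are: [-4.83, -4.01, -3.33, -2.76, -2.29]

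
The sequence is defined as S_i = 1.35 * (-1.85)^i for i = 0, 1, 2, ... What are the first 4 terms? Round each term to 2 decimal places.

This is a geometric sequence.
i=0: S_0 = 1.35 * (-1.85)^0 = 1.35
i=1: S_1 = 1.35 * (-1.85)^1 ≈ -2.5
i=2: S_2 = 1.35 * (-1.85)^2 ≈ 4.62
i=3: S_3 = 1.35 * (-1.85)^3 ≈ -8.55
The first 4 terms are: [1.35, -2.5, 4.62, -8.55]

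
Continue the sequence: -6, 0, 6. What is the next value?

Differences: 0 - -6 = 6
This is an arithmetic sequence with common difference d = 6.
Next term = 6 + 6 = 12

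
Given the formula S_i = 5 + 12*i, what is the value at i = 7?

S_7 = 5 + 12*7 = 5 + 84 = 89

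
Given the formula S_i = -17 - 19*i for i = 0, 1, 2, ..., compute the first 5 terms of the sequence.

This is an arithmetic sequence.
i=0: S_0 = -17 + -19*0 = -17
i=1: S_1 = -17 + -19*1 = -36
i=2: S_2 = -17 + -19*2 = -55
i=3: S_3 = -17 + -19*3 = -74
i=4: S_4 = -17 + -19*4 = -93
The first 5 terms are: [-17, -36, -55, -74, -93]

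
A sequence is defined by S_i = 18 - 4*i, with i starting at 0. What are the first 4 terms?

This is an arithmetic sequence.
i=0: S_0 = 18 + -4*0 = 18
i=1: S_1 = 18 + -4*1 = 14
i=2: S_2 = 18 + -4*2 = 10
i=3: S_3 = 18 + -4*3 = 6
The first 4 terms are: [18, 14, 10, 6]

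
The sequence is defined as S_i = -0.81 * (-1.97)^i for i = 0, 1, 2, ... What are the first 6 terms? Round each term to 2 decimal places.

This is a geometric sequence.
i=0: S_0 = -0.81 * (-1.97)^0 = -0.81
i=1: S_1 = -0.81 * (-1.97)^1 ≈ 1.6
i=2: S_2 = -0.81 * (-1.97)^2 ≈ -3.14
i=3: S_3 = -0.81 * (-1.97)^3 ≈ 6.19
i=4: S_4 = -0.81 * (-1.97)^4 ≈ -12.2
i=5: S_5 = -0.81 * (-1.97)^5 ≈ 24.03
The first 6 terms are: [-0.81, 1.6, -3.14, 6.19, -12.2, 24.03]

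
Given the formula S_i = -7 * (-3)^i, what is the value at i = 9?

S_9 = -7 * (-3)^9 = -7 * -19683 = 137781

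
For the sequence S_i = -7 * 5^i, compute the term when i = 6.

S_6 = -7 * 5^6 = -7 * 15625 = -109375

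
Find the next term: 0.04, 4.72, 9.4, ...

Differences: 4.72 - 0.04 = 4.68
This is an arithmetic sequence with common difference d = 4.68.
Next term = 9.4 + 4.68 = 14.08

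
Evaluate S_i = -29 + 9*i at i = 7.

S_7 = -29 + 9*7 = -29 + 63 = 34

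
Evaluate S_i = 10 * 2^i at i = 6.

S_6 = 10 * 2^6 = 10 * 64 = 640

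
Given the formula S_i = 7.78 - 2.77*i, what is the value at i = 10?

S_10 = 7.78 + -2.77*10 = 7.78 + -27.7 = -19.92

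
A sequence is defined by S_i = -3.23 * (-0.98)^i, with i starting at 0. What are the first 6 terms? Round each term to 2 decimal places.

This is a geometric sequence.
i=0: S_0 = -3.23 * (-0.98)^0 = -3.23
i=1: S_1 = -3.23 * (-0.98)^1 ≈ 3.17
i=2: S_2 = -3.23 * (-0.98)^2 ≈ -3.1
i=3: S_3 = -3.23 * (-0.98)^3 ≈ 3.04
i=4: S_4 = -3.23 * (-0.98)^4 ≈ -2.98
i=5: S_5 = -3.23 * (-0.98)^5 ≈ 2.92
The first 6 terms are: [-3.23, 3.17, -3.1, 3.04, -2.98, 2.92]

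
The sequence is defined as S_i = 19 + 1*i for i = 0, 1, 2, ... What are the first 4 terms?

This is an arithmetic sequence.
i=0: S_0 = 19 + 1*0 = 19
i=1: S_1 = 19 + 1*1 = 20
i=2: S_2 = 19 + 1*2 = 21
i=3: S_3 = 19 + 1*3 = 22
The first 4 terms are: [19, 20, 21, 22]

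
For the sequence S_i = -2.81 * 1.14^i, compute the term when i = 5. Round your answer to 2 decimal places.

S_5 = -2.81 * 1.14^5 ≈ -2.81 * 1.9254 ≈ -5.41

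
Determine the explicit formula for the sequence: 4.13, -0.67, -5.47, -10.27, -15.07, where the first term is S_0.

Check differences: -0.67 - 4.13 = -4.8
-5.47 - -0.67 = -4.8
Common difference d = -4.8.
First term a = 4.13.
Formula: S_i = 4.13 - 4.80*i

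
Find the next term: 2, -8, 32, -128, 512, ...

Ratios: -8 / 2 = -4.0
This is a geometric sequence with common ratio r = -4.
Next term = 512 * -4 = -2048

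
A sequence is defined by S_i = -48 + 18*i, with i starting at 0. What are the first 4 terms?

This is an arithmetic sequence.
i=0: S_0 = -48 + 18*0 = -48
i=1: S_1 = -48 + 18*1 = -30
i=2: S_2 = -48 + 18*2 = -12
i=3: S_3 = -48 + 18*3 = 6
The first 4 terms are: [-48, -30, -12, 6]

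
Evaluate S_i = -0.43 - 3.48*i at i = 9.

S_9 = -0.43 + -3.48*9 = -0.43 + -31.32 = -31.75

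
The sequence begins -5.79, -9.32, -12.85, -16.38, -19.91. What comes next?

Differences: -9.32 - -5.79 = -3.53
This is an arithmetic sequence with common difference d = -3.53.
Next term = -19.91 + -3.53 = -23.44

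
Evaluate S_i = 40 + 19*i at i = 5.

S_5 = 40 + 19*5 = 40 + 95 = 135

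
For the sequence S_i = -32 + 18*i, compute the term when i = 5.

S_5 = -32 + 18*5 = -32 + 90 = 58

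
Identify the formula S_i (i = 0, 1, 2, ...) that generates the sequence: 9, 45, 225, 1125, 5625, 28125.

Check ratios: 45 / 9 = 5.0
Common ratio r = 5.
First term a = 9.
Formula: S_i = 9 * 5^i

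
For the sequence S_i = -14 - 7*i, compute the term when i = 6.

S_6 = -14 + -7*6 = -14 + -42 = -56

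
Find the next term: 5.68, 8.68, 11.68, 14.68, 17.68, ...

Differences: 8.68 - 5.68 = 3.0
This is an arithmetic sequence with common difference d = 3.0.
Next term = 17.68 + 3.0 = 20.68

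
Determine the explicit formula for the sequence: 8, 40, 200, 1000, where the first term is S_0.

Check ratios: 40 / 8 = 5.0
Common ratio r = 5.
First term a = 8.
Formula: S_i = 8 * 5^i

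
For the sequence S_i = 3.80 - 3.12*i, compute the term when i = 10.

S_10 = 3.8 + -3.12*10 = 3.8 + -31.2 = -27.4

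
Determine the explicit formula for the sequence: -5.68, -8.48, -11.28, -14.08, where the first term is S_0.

Check differences: -8.48 - -5.68 = -2.8
-11.28 - -8.48 = -2.8
Common difference d = -2.8.
First term a = -5.68.
Formula: S_i = -5.68 - 2.80*i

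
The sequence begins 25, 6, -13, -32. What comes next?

Differences: 6 - 25 = -19
This is an arithmetic sequence with common difference d = -19.
Next term = -32 + -19 = -51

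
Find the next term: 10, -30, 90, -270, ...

Ratios: -30 / 10 = -3.0
This is a geometric sequence with common ratio r = -3.
Next term = -270 * -3 = 810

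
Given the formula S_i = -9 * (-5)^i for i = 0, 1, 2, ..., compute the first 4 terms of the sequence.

This is a geometric sequence.
i=0: S_0 = -9 * (-5)^0 = -9
i=1: S_1 = -9 * (-5)^1 = 45
i=2: S_2 = -9 * (-5)^2 = -225
i=3: S_3 = -9 * (-5)^3 = 1125
The first 4 terms are: [-9, 45, -225, 1125]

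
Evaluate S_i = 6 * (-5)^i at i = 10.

S_10 = 6 * (-5)^10 = 6 * 9765625 = 58593750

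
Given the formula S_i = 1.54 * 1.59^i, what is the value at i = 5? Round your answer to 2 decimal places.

S_5 = 1.54 * 1.59^5 ≈ 1.54 * 10.1622 ≈ 15.65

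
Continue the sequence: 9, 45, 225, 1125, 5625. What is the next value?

Ratios: 45 / 9 = 5.0
This is a geometric sequence with common ratio r = 5.
Next term = 5625 * 5 = 28125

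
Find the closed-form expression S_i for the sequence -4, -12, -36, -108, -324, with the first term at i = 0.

Check ratios: -12 / -4 = 3.0
Common ratio r = 3.
First term a = -4.
Formula: S_i = -4 * 3^i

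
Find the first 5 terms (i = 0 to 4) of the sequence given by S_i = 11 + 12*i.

This is an arithmetic sequence.
i=0: S_0 = 11 + 12*0 = 11
i=1: S_1 = 11 + 12*1 = 23
i=2: S_2 = 11 + 12*2 = 35
i=3: S_3 = 11 + 12*3 = 47
i=4: S_4 = 11 + 12*4 = 59
The first 5 terms are: [11, 23, 35, 47, 59]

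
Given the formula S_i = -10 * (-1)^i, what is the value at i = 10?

S_10 = -10 * (-1)^10 = -10 * 1 = -10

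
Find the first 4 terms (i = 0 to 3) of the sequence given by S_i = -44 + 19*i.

This is an arithmetic sequence.
i=0: S_0 = -44 + 19*0 = -44
i=1: S_1 = -44 + 19*1 = -25
i=2: S_2 = -44 + 19*2 = -6
i=3: S_3 = -44 + 19*3 = 13
The first 4 terms are: [-44, -25, -6, 13]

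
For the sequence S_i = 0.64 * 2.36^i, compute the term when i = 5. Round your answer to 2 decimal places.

S_5 = 0.64 * 2.36^5 ≈ 0.64 * 73.2082 ≈ 46.85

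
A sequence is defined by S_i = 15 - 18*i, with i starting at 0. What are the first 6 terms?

This is an arithmetic sequence.
i=0: S_0 = 15 + -18*0 = 15
i=1: S_1 = 15 + -18*1 = -3
i=2: S_2 = 15 + -18*2 = -21
i=3: S_3 = 15 + -18*3 = -39
i=4: S_4 = 15 + -18*4 = -57
i=5: S_5 = 15 + -18*5 = -75
The first 6 terms are: [15, -3, -21, -39, -57, -75]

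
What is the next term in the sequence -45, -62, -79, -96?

Differences: -62 - -45 = -17
This is an arithmetic sequence with common difference d = -17.
Next term = -96 + -17 = -113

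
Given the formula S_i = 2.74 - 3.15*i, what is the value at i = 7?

S_7 = 2.74 + -3.15*7 = 2.74 + -22.05 = -19.31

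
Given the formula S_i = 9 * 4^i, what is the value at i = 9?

S_9 = 9 * 4^9 = 9 * 262144 = 2359296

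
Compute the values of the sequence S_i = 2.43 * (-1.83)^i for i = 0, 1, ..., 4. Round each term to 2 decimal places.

This is a geometric sequence.
i=0: S_0 = 2.43 * (-1.83)^0 = 2.43
i=1: S_1 = 2.43 * (-1.83)^1 ≈ -4.45
i=2: S_2 = 2.43 * (-1.83)^2 ≈ 8.14
i=3: S_3 = 2.43 * (-1.83)^3 ≈ -14.89
i=4: S_4 = 2.43 * (-1.83)^4 ≈ 27.25
The first 5 terms are: [2.43, -4.45, 8.14, -14.89, 27.25]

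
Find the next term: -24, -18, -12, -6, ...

Differences: -18 - -24 = 6
This is an arithmetic sequence with common difference d = 6.
Next term = -6 + 6 = 0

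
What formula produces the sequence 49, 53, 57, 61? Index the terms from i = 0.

Check differences: 53 - 49 = 4
57 - 53 = 4
Common difference d = 4.
First term a = 49.
Formula: S_i = 49 + 4*i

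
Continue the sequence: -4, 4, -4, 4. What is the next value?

Ratios: 4 / -4 = -1.0
This is a geometric sequence with common ratio r = -1.
Next term = 4 * -1 = -4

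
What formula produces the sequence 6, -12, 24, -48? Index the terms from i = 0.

Check ratios: -12 / 6 = -2.0
Common ratio r = -2.
First term a = 6.
Formula: S_i = 6 * (-2)^i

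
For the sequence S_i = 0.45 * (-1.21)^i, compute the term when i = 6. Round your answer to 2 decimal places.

S_6 = 0.45 * (-1.21)^6 ≈ 0.45 * 3.1384 ≈ 1.41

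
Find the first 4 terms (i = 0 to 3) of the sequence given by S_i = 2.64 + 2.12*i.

This is an arithmetic sequence.
i=0: S_0 = 2.64 + 2.12*0 = 2.64
i=1: S_1 = 2.64 + 2.12*1 = 4.76
i=2: S_2 = 2.64 + 2.12*2 = 6.88
i=3: S_3 = 2.64 + 2.12*3 = 9.0
The first 4 terms are: [2.64, 4.76, 6.88, 9.0]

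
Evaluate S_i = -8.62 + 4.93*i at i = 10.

S_10 = -8.62 + 4.93*10 = -8.62 + 49.3 = 40.68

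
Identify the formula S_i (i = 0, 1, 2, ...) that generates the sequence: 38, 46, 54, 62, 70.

Check differences: 46 - 38 = 8
54 - 46 = 8
Common difference d = 8.
First term a = 38.
Formula: S_i = 38 + 8*i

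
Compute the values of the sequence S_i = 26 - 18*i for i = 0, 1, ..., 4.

This is an arithmetic sequence.
i=0: S_0 = 26 + -18*0 = 26
i=1: S_1 = 26 + -18*1 = 8
i=2: S_2 = 26 + -18*2 = -10
i=3: S_3 = 26 + -18*3 = -28
i=4: S_4 = 26 + -18*4 = -46
The first 5 terms are: [26, 8, -10, -28, -46]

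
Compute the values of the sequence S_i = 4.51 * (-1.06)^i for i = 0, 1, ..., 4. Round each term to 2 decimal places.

This is a geometric sequence.
i=0: S_0 = 4.51 * (-1.06)^0 = 4.51
i=1: S_1 = 4.51 * (-1.06)^1 ≈ -4.78
i=2: S_2 = 4.51 * (-1.06)^2 ≈ 5.07
i=3: S_3 = 4.51 * (-1.06)^3 ≈ -5.37
i=4: S_4 = 4.51 * (-1.06)^4 ≈ 5.69
The first 5 terms are: [4.51, -4.78, 5.07, -5.37, 5.69]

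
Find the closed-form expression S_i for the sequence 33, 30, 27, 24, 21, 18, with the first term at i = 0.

Check differences: 30 - 33 = -3
27 - 30 = -3
Common difference d = -3.
First term a = 33.
Formula: S_i = 33 - 3*i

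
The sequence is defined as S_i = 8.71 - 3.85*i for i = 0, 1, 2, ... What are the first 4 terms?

This is an arithmetic sequence.
i=0: S_0 = 8.71 + -3.85*0 = 8.71
i=1: S_1 = 8.71 + -3.85*1 = 4.86
i=2: S_2 = 8.71 + -3.85*2 = 1.01
i=3: S_3 = 8.71 + -3.85*3 = -2.84
The first 4 terms are: [8.71, 4.86, 1.01, -2.84]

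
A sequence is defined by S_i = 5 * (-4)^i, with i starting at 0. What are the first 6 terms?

This is a geometric sequence.
i=0: S_0 = 5 * (-4)^0 = 5
i=1: S_1 = 5 * (-4)^1 = -20
i=2: S_2 = 5 * (-4)^2 = 80
i=3: S_3 = 5 * (-4)^3 = -320
i=4: S_4 = 5 * (-4)^4 = 1280
i=5: S_5 = 5 * (-4)^5 = -5120
The first 6 terms are: [5, -20, 80, -320, 1280, -5120]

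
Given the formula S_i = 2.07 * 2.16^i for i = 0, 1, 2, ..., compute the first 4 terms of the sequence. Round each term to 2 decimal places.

This is a geometric sequence.
i=0: S_0 = 2.07 * 2.16^0 = 2.07
i=1: S_1 = 2.07 * 2.16^1 ≈ 4.47
i=2: S_2 = 2.07 * 2.16^2 ≈ 9.66
i=3: S_3 = 2.07 * 2.16^3 ≈ 20.86
The first 4 terms are: [2.07, 4.47, 9.66, 20.86]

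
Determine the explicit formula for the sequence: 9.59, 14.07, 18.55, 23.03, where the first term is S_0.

Check differences: 14.07 - 9.59 = 4.48
18.55 - 14.07 = 4.48
Common difference d = 4.48.
First term a = 9.59.
Formula: S_i = 9.59 + 4.48*i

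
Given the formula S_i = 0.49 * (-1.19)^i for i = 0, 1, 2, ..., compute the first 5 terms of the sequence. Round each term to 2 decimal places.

This is a geometric sequence.
i=0: S_0 = 0.49 * (-1.19)^0 = 0.49
i=1: S_1 = 0.49 * (-1.19)^1 ≈ -0.58
i=2: S_2 = 0.49 * (-1.19)^2 ≈ 0.69
i=3: S_3 = 0.49 * (-1.19)^3 ≈ -0.83
i=4: S_4 = 0.49 * (-1.19)^4 ≈ 0.98
The first 5 terms are: [0.49, -0.58, 0.69, -0.83, 0.98]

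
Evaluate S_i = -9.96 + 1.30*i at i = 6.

S_6 = -9.96 + 1.3*6 = -9.96 + 7.8 = -2.16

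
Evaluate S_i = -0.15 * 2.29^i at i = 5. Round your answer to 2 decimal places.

S_5 = -0.15 * 2.29^5 ≈ -0.15 * 62.9763 ≈ -9.45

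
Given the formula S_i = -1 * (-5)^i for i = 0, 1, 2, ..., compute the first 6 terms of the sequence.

This is a geometric sequence.
i=0: S_0 = -1 * (-5)^0 = -1
i=1: S_1 = -1 * (-5)^1 = 5
i=2: S_2 = -1 * (-5)^2 = -25
i=3: S_3 = -1 * (-5)^3 = 125
i=4: S_4 = -1 * (-5)^4 = -625
i=5: S_5 = -1 * (-5)^5 = 3125
The first 6 terms are: [-1, 5, -25, 125, -625, 3125]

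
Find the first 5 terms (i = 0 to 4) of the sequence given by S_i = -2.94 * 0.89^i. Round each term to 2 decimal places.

This is a geometric sequence.
i=0: S_0 = -2.94 * 0.89^0 = -2.94
i=1: S_1 = -2.94 * 0.89^1 ≈ -2.62
i=2: S_2 = -2.94 * 0.89^2 ≈ -2.33
i=3: S_3 = -2.94 * 0.89^3 ≈ -2.07
i=4: S_4 = -2.94 * 0.89^4 ≈ -1.84
The first 5 terms are: [-2.94, -2.62, -2.33, -2.07, -1.84]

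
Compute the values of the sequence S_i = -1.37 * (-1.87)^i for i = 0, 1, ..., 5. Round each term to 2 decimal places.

This is a geometric sequence.
i=0: S_0 = -1.37 * (-1.87)^0 = -1.37
i=1: S_1 = -1.37 * (-1.87)^1 ≈ 2.56
i=2: S_2 = -1.37 * (-1.87)^2 ≈ -4.79
i=3: S_3 = -1.37 * (-1.87)^3 ≈ 8.96
i=4: S_4 = -1.37 * (-1.87)^4 ≈ -16.75
i=5: S_5 = -1.37 * (-1.87)^5 ≈ 31.33
The first 6 terms are: [-1.37, 2.56, -4.79, 8.96, -16.75, 31.33]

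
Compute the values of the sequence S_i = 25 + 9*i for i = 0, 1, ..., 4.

This is an arithmetic sequence.
i=0: S_0 = 25 + 9*0 = 25
i=1: S_1 = 25 + 9*1 = 34
i=2: S_2 = 25 + 9*2 = 43
i=3: S_3 = 25 + 9*3 = 52
i=4: S_4 = 25 + 9*4 = 61
The first 5 terms are: [25, 34, 43, 52, 61]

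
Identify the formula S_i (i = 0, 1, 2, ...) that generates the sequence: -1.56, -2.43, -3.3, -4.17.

Check differences: -2.43 - -1.56 = -0.87
-3.3 - -2.43 = -0.87
Common difference d = -0.87.
First term a = -1.56.
Formula: S_i = -1.56 - 0.87*i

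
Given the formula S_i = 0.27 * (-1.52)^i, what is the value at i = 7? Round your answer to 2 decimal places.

S_7 = 0.27 * (-1.52)^7 ≈ 0.27 * -18.7458 ≈ -5.06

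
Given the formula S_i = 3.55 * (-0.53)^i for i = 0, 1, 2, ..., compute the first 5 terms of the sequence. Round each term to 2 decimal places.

This is a geometric sequence.
i=0: S_0 = 3.55 * (-0.53)^0 = 3.55
i=1: S_1 = 3.55 * (-0.53)^1 ≈ -1.88
i=2: S_2 = 3.55 * (-0.53)^2 ≈ 1.0
i=3: S_3 = 3.55 * (-0.53)^3 ≈ -0.53
i=4: S_4 = 3.55 * (-0.53)^4 ≈ 0.28
The first 5 terms are: [3.55, -1.88, 1.0, -0.53, 0.28]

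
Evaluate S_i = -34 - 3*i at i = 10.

S_10 = -34 + -3*10 = -34 + -30 = -64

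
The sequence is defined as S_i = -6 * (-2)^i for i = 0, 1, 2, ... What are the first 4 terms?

This is a geometric sequence.
i=0: S_0 = -6 * (-2)^0 = -6
i=1: S_1 = -6 * (-2)^1 = 12
i=2: S_2 = -6 * (-2)^2 = -24
i=3: S_3 = -6 * (-2)^3 = 48
The first 4 terms are: [-6, 12, -24, 48]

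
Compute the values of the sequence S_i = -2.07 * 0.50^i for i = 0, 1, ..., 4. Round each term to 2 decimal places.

This is a geometric sequence.
i=0: S_0 = -2.07 * 0.5^0 = -2.07
i=1: S_1 = -2.07 * 0.5^1 ≈ -1.04
i=2: S_2 = -2.07 * 0.5^2 ≈ -0.52
i=3: S_3 = -2.07 * 0.5^3 ≈ -0.26
i=4: S_4 = -2.07 * 0.5^4 ≈ -0.13
The first 5 terms are: [-2.07, -1.04, -0.52, -0.26, -0.13]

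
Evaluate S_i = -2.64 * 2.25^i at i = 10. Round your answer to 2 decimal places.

S_10 = -2.64 * 2.25^10 ≈ -2.64 * 3325.2567 ≈ -8778.68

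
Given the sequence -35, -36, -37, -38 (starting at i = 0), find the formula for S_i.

Check differences: -36 - -35 = -1
-37 - -36 = -1
Common difference d = -1.
First term a = -35.
Formula: S_i = -35 - 1*i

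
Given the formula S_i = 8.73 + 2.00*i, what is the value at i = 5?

S_5 = 8.73 + 2.0*5 = 8.73 + 10.0 = 18.73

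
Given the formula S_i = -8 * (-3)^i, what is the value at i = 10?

S_10 = -8 * (-3)^10 = -8 * 59049 = -472392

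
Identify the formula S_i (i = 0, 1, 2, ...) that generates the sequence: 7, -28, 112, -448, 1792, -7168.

Check ratios: -28 / 7 = -4.0
Common ratio r = -4.
First term a = 7.
Formula: S_i = 7 * (-4)^i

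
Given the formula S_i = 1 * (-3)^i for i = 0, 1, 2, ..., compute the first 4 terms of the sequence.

This is a geometric sequence.
i=0: S_0 = 1 * (-3)^0 = 1
i=1: S_1 = 1 * (-3)^1 = -3
i=2: S_2 = 1 * (-3)^2 = 9
i=3: S_3 = 1 * (-3)^3 = -27
The first 4 terms are: [1, -3, 9, -27]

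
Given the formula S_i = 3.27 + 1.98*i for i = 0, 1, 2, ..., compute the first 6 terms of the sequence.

This is an arithmetic sequence.
i=0: S_0 = 3.27 + 1.98*0 = 3.27
i=1: S_1 = 3.27 + 1.98*1 = 5.25
i=2: S_2 = 3.27 + 1.98*2 = 7.23
i=3: S_3 = 3.27 + 1.98*3 = 9.21
i=4: S_4 = 3.27 + 1.98*4 = 11.19
i=5: S_5 = 3.27 + 1.98*5 = 13.17
The first 6 terms are: [3.27, 5.25, 7.23, 9.21, 11.19, 13.17]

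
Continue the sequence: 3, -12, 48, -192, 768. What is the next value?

Ratios: -12 / 3 = -4.0
This is a geometric sequence with common ratio r = -4.
Next term = 768 * -4 = -3072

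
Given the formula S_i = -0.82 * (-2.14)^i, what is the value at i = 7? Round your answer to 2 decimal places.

S_7 = -0.82 * (-2.14)^7 ≈ -0.82 * -205.54 ≈ 168.54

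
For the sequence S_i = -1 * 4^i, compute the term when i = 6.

S_6 = -1 * 4^6 = -1 * 4096 = -4096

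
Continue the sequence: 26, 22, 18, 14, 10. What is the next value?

Differences: 22 - 26 = -4
This is an arithmetic sequence with common difference d = -4.
Next term = 10 + -4 = 6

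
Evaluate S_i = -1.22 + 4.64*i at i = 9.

S_9 = -1.22 + 4.64*9 = -1.22 + 41.76 = 40.54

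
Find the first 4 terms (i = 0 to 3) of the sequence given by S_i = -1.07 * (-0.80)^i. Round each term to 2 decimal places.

This is a geometric sequence.
i=0: S_0 = -1.07 * (-0.8)^0 = -1.07
i=1: S_1 = -1.07 * (-0.8)^1 ≈ 0.86
i=2: S_2 = -1.07 * (-0.8)^2 ≈ -0.68
i=3: S_3 = -1.07 * (-0.8)^3 ≈ 0.55
The first 4 terms are: [-1.07, 0.86, -0.68, 0.55]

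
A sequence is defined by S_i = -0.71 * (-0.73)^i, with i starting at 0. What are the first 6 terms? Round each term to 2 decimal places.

This is a geometric sequence.
i=0: S_0 = -0.71 * (-0.73)^0 = -0.71
i=1: S_1 = -0.71 * (-0.73)^1 ≈ 0.52
i=2: S_2 = -0.71 * (-0.73)^2 ≈ -0.38
i=3: S_3 = -0.71 * (-0.73)^3 ≈ 0.28
i=4: S_4 = -0.71 * (-0.73)^4 ≈ -0.2
i=5: S_5 = -0.71 * (-0.73)^5 ≈ 0.15
The first 6 terms are: [-0.71, 0.52, -0.38, 0.28, -0.2, 0.15]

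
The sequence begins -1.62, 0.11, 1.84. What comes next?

Differences: 0.11 - -1.62 = 1.73
This is an arithmetic sequence with common difference d = 1.73.
Next term = 1.84 + 1.73 = 3.57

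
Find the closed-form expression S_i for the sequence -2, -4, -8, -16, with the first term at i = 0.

Check ratios: -4 / -2 = 2.0
Common ratio r = 2.
First term a = -2.
Formula: S_i = -2 * 2^i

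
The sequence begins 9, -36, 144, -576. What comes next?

Ratios: -36 / 9 = -4.0
This is a geometric sequence with common ratio r = -4.
Next term = -576 * -4 = 2304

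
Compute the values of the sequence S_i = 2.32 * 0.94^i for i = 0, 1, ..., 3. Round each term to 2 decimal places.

This is a geometric sequence.
i=0: S_0 = 2.32 * 0.94^0 = 2.32
i=1: S_1 = 2.32 * 0.94^1 ≈ 2.18
i=2: S_2 = 2.32 * 0.94^2 ≈ 2.05
i=3: S_3 = 2.32 * 0.94^3 ≈ 1.93
The first 4 terms are: [2.32, 2.18, 2.05, 1.93]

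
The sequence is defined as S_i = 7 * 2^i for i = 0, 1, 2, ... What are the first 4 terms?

This is a geometric sequence.
i=0: S_0 = 7 * 2^0 = 7
i=1: S_1 = 7 * 2^1 = 14
i=2: S_2 = 7 * 2^2 = 28
i=3: S_3 = 7 * 2^3 = 56
The first 4 terms are: [7, 14, 28, 56]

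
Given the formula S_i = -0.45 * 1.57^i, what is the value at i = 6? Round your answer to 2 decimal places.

S_6 = -0.45 * 1.57^6 ≈ -0.45 * 14.9761 ≈ -6.74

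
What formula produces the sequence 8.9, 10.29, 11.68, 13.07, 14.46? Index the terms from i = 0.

Check differences: 10.29 - 8.9 = 1.39
11.68 - 10.29 = 1.39
Common difference d = 1.39.
First term a = 8.9.
Formula: S_i = 8.90 + 1.39*i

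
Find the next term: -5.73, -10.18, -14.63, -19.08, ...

Differences: -10.18 - -5.73 = -4.45
This is an arithmetic sequence with common difference d = -4.45.
Next term = -19.08 + -4.45 = -23.53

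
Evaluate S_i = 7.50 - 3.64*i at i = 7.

S_7 = 7.5 + -3.64*7 = 7.5 + -25.48 = -17.98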